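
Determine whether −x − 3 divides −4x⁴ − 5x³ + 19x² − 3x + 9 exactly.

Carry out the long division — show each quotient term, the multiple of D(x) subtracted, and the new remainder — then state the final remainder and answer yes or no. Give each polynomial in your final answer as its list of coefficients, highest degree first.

R = [0], so D(x) is a factor of P(x). yes

Step 1: lead(−4x⁴ − 5x³ + 19x² − 3x + 9) ÷ lead(D) = −4x⁴ ÷ −x = 4x³. Subtract (4x³)·D = −4x⁴ − 12x³. Remainder: 7x³ + 19x² − 3x + 9.
Step 2: lead(7x³ + 19x² − 3x + 9) ÷ lead(D) = 7x³ ÷ −x = −7x². Subtract (−7x²)·D = 7x³ + 21x². Remainder: −2x² − 3x + 9.
Step 3: lead(−2x² − 3x + 9) ÷ lead(D) = −2x² ÷ −x = 2x. Subtract (2x)·D = −2x² − 6x. Remainder: 3x + 9.
Step 4: lead(3x + 9) ÷ lead(D) = 3x ÷ −x = −3. Subtract (−3)·D = 3x + 9. Remainder: 0.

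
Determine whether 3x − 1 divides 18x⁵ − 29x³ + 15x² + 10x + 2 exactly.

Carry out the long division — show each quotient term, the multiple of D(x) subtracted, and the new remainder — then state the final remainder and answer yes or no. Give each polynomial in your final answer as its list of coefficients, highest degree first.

Step 1: lead(18x⁵ − 29x³ + 15x² + 10x + 2) ÷ lead(D) = 18x⁵ ÷ 3x = 6x⁴. Subtract (6x⁴)·D = 18x⁵ − 6x⁴. Remainder: 6x⁴ − 29x³ + 15x² + 10x + 2.
Step 2: lead(6x⁴ − 29x³ + 15x² + 10x + 2) ÷ lead(D) = 6x⁴ ÷ 3x = 2x³. Subtract (2x³)·D = 6x⁴ − 2x³. Remainder: −27x³ + 15x² + 10x + 2.
Step 3: lead(−27x³ + 15x² + 10x + 2) ÷ lead(D) = −27x³ ÷ 3x = −9x². Subtract (−9x²)·D = −27x³ + 9x². Remainder: 6x² + 10x + 2.
Step 4: lead(6x² + 10x + 2) ÷ lead(D) = 6x² ÷ 3x = 2x. Subtract (2x)·D = 6x² − 2x. Remainder: 12x + 2.
Step 5: lead(12x + 2) ÷ lead(D) = 12x ÷ 3x = 4. Subtract (4)·D = 12x − 4. Remainder: 6.

R = [6], so D(x) is not a factor of P(x). no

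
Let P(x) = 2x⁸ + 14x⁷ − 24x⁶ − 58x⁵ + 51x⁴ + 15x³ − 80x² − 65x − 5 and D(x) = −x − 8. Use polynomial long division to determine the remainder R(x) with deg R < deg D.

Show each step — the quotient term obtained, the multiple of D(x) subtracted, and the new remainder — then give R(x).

R(x) = 3

Step 1: lead(2x⁸ + 14x⁷ − 24x⁶ − 58x⁵ + 51x⁴ + 15x³ − 80x² − 65x − 5) ÷ lead(D) = 2x⁸ ÷ −x = −2x⁷. Subtract (−2x⁷)·D = 2x⁸ + 16x⁷. Remainder: −2x⁷ − 24x⁶ − 58x⁵ + 51x⁴ + 15x³ − 80x² − 65x − 5.
Step 2: lead(−2x⁷ − 24x⁶ − 58x⁵ + 51x⁴ + 15x³ − 80x² − 65x − 5) ÷ lead(D) = −2x⁷ ÷ −x = 2x⁶. Subtract (2x⁶)·D = −2x⁷ − 16x⁶. Remainder: −8x⁶ − 58x⁵ + 51x⁴ + 15x³ − 80x² − 65x − 5.
Step 3: lead(−8x⁶ − 58x⁵ + 51x⁴ + 15x³ − 80x² − 65x − 5) ÷ lead(D) = −8x⁶ ÷ −x = 8x⁵. Subtract (8x⁵)·D = −8x⁶ − 64x⁵. Remainder: 6x⁵ + 51x⁴ + 15x³ − 80x² − 65x − 5.
Step 4: lead(6x⁵ + 51x⁴ + 15x³ − 80x² − 65x − 5) ÷ lead(D) = 6x⁵ ÷ −x = −6x⁴. Subtract (−6x⁴)·D = 6x⁵ + 48x⁴. Remainder: 3x⁴ + 15x³ − 80x² − 65x − 5.
Step 5: lead(3x⁴ + 15x³ − 80x² − 65x − 5) ÷ lead(D) = 3x⁴ ÷ −x = −3x³. Subtract (−3x³)·D = 3x⁴ + 24x³. Remainder: −9x³ − 80x² − 65x − 5.
Step 6: lead(−9x³ − 80x² − 65x − 5) ÷ lead(D) = −9x³ ÷ −x = 9x². Subtract (9x²)·D = −9x³ − 72x². Remainder: −8x² − 65x − 5.
Step 7: lead(−8x² − 65x − 5) ÷ lead(D) = −8x² ÷ −x = 8x. Subtract (8x)·D = −8x² − 64x. Remainder: −x − 5.
Step 8: lead(−x − 5) ÷ lead(D) = −x ÷ −x = 1. Subtract (1)·D = −x − 8. Remainder: 3.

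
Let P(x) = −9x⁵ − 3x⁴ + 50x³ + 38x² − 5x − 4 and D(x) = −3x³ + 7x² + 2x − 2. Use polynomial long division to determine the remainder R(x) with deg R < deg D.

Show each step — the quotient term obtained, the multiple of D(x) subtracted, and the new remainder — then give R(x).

R(x) = 3x + 4

Step 1: lead(−9x⁵ − 3x⁴ + 50x³ + 38x² − 5x − 4) ÷ lead(D) = −9x⁵ ÷ −3x³ = 3x². Subtract (3x²)·D = −9x⁵ + 21x⁴ + 6x³ − 6x². Remainder: −24x⁴ + 44x³ + 44x² − 5x − 4.
Step 2: lead(−24x⁴ + 44x³ + 44x² − 5x − 4) ÷ lead(D) = −24x⁴ ÷ −3x³ = 8x. Subtract (8x)·D = −24x⁴ + 56x³ + 16x² − 16x. Remainder: −12x³ + 28x² + 11x − 4.
Step 3: lead(−12x³ + 28x² + 11x − 4) ÷ lead(D) = −12x³ ÷ −3x³ = 4. Subtract (4)·D = −12x³ + 28x² + 8x − 8. Remainder: 3x + 4.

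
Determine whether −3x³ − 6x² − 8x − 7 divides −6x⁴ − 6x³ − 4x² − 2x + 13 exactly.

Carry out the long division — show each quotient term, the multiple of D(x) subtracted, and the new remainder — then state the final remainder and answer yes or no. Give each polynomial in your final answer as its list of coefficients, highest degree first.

Step 1: lead(−6x⁴ − 6x³ − 4x² − 2x + 13) ÷ lead(D) = −6x⁴ ÷ −3x³ = 2x. Subtract (2x)·D = −6x⁴ − 12x³ − 16x² − 14x. Remainder: 6x³ + 12x² + 12x + 13.
Step 2: lead(6x³ + 12x² + 12x + 13) ÷ lead(D) = 6x³ ÷ −3x³ = −2. Subtract (−2)·D = 6x³ + 12x² + 16x + 14. Remainder: −4x − 1.

R = [-4, -1], so D(x) is not a factor of P(x). no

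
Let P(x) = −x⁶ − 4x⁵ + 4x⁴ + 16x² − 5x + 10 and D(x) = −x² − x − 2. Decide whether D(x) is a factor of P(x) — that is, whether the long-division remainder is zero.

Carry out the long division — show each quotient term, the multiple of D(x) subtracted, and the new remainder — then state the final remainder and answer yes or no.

R(x) = 8, so D(x) is not a factor of P(x). no

Step 1: lead(−x⁶ − 4x⁵ + 4x⁴ + 16x² − 5x + 10) ÷ lead(D) = −x⁶ ÷ −x² = x⁴. Subtract (x⁴)·D = −x⁶ − x⁵ − 2x⁴. Remainder: −3x⁵ + 6x⁴ + 16x² − 5x + 10.
Step 2: lead(−3x⁵ + 6x⁴ + 16x² − 5x + 10) ÷ lead(D) = −3x⁵ ÷ −x² = 3x³. Subtract (3x³)·D = −3x⁵ − 3x⁴ − 6x³. Remainder: 9x⁴ + 6x³ + 16x² − 5x + 10.
Step 3: lead(9x⁴ + 6x³ + 16x² − 5x + 10) ÷ lead(D) = 9x⁴ ÷ −x² = −9x². Subtract (−9x²)·D = 9x⁴ + 9x³ + 18x². Remainder: −3x³ − 2x² − 5x + 10.
Step 4: lead(−3x³ − 2x² − 5x + 10) ÷ lead(D) = −3x³ ÷ −x² = 3x. Subtract (3x)·D = −3x³ − 3x² − 6x. Remainder: x² + x + 10.
Step 5: lead(x² + x + 10) ÷ lead(D) = x² ÷ −x² = −1. Subtract (−1)·D = x² + x + 2. Remainder: 8.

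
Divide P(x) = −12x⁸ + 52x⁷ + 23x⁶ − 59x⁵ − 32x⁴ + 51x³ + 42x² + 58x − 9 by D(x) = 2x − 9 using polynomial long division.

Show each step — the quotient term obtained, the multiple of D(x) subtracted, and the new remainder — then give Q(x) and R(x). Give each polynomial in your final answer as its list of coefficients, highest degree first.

Q = [-6, -1, 7, 2, -7, -6, -6, 2]; R = [9]

Step 1: lead(−12x⁸ + 52x⁷ + 23x⁶ − 59x⁵ − 32x⁴ + 51x³ + 42x² + 58x − 9) ÷ lead(D) = −12x⁸ ÷ 2x = −6x⁷. Subtract (−6x⁷)·D = −12x⁸ + 54x⁷. Remainder: −2x⁷ + 23x⁶ − 59x⁵ − 32x⁴ + 51x³ + 42x² + 58x − 9.
Step 2: lead(−2x⁷ + 23x⁶ − 59x⁵ − 32x⁴ + 51x³ + 42x² + 58x − 9) ÷ lead(D) = −2x⁷ ÷ 2x = −x⁶. Subtract (−x⁶)·D = −2x⁷ + 9x⁶. Remainder: 14x⁶ − 59x⁵ − 32x⁴ + 51x³ + 42x² + 58x − 9.
Step 3: lead(14x⁶ − 59x⁵ − 32x⁴ + 51x³ + 42x² + 58x − 9) ÷ lead(D) = 14x⁶ ÷ 2x = 7x⁵. Subtract (7x⁵)·D = 14x⁶ − 63x⁵. Remainder: 4x⁵ − 32x⁴ + 51x³ + 42x² + 58x − 9.
Step 4: lead(4x⁵ − 32x⁴ + 51x³ + 42x² + 58x − 9) ÷ lead(D) = 4x⁵ ÷ 2x = 2x⁴. Subtract (2x⁴)·D = 4x⁵ − 18x⁴. Remainder: −14x⁴ + 51x³ + 42x² + 58x − 9.
Step 5: lead(−14x⁴ + 51x³ + 42x² + 58x − 9) ÷ lead(D) = −14x⁴ ÷ 2x = −7x³. Subtract (−7x³)·D = −14x⁴ + 63x³. Remainder: −12x³ + 42x² + 58x − 9.
Step 6: lead(−12x³ + 42x² + 58x − 9) ÷ lead(D) = −12x³ ÷ 2x = −6x². Subtract (−6x²)·D = −12x³ + 54x². Remainder: −12x² + 58x − 9.
Step 7: lead(−12x² + 58x − 9) ÷ lead(D) = −12x² ÷ 2x = −6x. Subtract (−6x)·D = −12x² + 54x. Remainder: 4x − 9.
Step 8: lead(4x − 9) ÷ lead(D) = 4x ÷ 2x = 2. Subtract (2)·D = 4x − 18. Remainder: 9.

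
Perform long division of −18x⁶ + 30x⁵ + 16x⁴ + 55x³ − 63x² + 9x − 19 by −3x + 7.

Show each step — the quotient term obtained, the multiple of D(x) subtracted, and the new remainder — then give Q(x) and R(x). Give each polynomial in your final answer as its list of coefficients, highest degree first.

Q = [6, 4, 4, -9, 0, -3]; R = [2]

Step 1: lead(−18x⁶ + 30x⁵ + 16x⁴ + 55x³ − 63x² + 9x − 19) ÷ lead(D) = −18x⁶ ÷ −3x = 6x⁵. Subtract (6x⁵)·D = −18x⁶ + 42x⁵. Remainder: −12x⁵ + 16x⁴ + 55x³ − 63x² + 9x − 19.
Step 2: lead(−12x⁵ + 16x⁴ + 55x³ − 63x² + 9x − 19) ÷ lead(D) = −12x⁵ ÷ −3x = 4x⁴. Subtract (4x⁴)·D = −12x⁵ + 28x⁴. Remainder: −12x⁴ + 55x³ − 63x² + 9x − 19.
Step 3: lead(−12x⁴ + 55x³ − 63x² + 9x − 19) ÷ lead(D) = −12x⁴ ÷ −3x = 4x³. Subtract (4x³)·D = −12x⁴ + 28x³. Remainder: 27x³ − 63x² + 9x − 19.
Step 4: lead(27x³ − 63x² + 9x − 19) ÷ lead(D) = 27x³ ÷ −3x = −9x². Subtract (−9x²)·D = 27x³ − 63x². Remainder: 9x − 19.
Step 5: lead(9x − 19) ÷ lead(D) = 9x ÷ −3x = −3. Subtract (−3)·D = 9x − 21. Remainder: 2.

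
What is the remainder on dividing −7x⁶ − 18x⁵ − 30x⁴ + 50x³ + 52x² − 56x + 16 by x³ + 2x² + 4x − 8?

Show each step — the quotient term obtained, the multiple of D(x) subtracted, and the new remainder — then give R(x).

Step 1: lead(−7x⁶ − 18x⁵ − 30x⁴ + 50x³ + 52x² − 56x + 16) ÷ lead(D) = −7x⁶ ÷ x³ = −7x³. Subtract (−7x³)·D = −7x⁶ − 14x⁵ − 28x⁴ + 56x³. Remainder: −4x⁵ − 2x⁴ − 6x³ + 52x² − 56x + 16.
Step 2: lead(−4x⁵ − 2x⁴ − 6x³ + 52x² − 56x + 16) ÷ lead(D) = −4x⁵ ÷ x³ = −4x². Subtract (−4x²)·D = −4x⁵ − 8x⁴ − 16x³ + 32x². Remainder: 6x⁴ + 10x³ + 20x² − 56x + 16.
Step 3: lead(6x⁴ + 10x³ + 20x² − 56x + 16) ÷ lead(D) = 6x⁴ ÷ x³ = 6x. Subtract (6x)·D = 6x⁴ + 12x³ + 24x² − 48x. Remainder: −2x³ − 4x² − 8x + 16.
Step 4: lead(−2x³ − 4x² − 8x + 16) ÷ lead(D) = −2x³ ÷ x³ = −2. Subtract (−2)·D = −2x³ − 4x² − 8x + 16. Remainder: 0.

R(x) = 0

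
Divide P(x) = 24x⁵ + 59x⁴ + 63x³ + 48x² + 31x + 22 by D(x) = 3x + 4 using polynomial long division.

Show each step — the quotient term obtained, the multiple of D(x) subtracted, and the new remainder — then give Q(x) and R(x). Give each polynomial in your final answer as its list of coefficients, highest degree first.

Q = [8, 9, 9, 4, 5]; R = [2]

Step 1: lead(24x⁵ + 59x⁴ + 63x³ + 48x² + 31x + 22) ÷ lead(D) = 24x⁵ ÷ 3x = 8x⁴. Subtract (8x⁴)·D = 24x⁵ + 32x⁴. Remainder: 27x⁴ + 63x³ + 48x² + 31x + 22.
Step 2: lead(27x⁴ + 63x³ + 48x² + 31x + 22) ÷ lead(D) = 27x⁴ ÷ 3x = 9x³. Subtract (9x³)·D = 27x⁴ + 36x³. Remainder: 27x³ + 48x² + 31x + 22.
Step 3: lead(27x³ + 48x² + 31x + 22) ÷ lead(D) = 27x³ ÷ 3x = 9x². Subtract (9x²)·D = 27x³ + 36x². Remainder: 12x² + 31x + 22.
Step 4: lead(12x² + 31x + 22) ÷ lead(D) = 12x² ÷ 3x = 4x. Subtract (4x)·D = 12x² + 16x. Remainder: 15x + 22.
Step 5: lead(15x + 22) ÷ lead(D) = 15x ÷ 3x = 5. Subtract (5)·D = 15x + 20. Remainder: 2.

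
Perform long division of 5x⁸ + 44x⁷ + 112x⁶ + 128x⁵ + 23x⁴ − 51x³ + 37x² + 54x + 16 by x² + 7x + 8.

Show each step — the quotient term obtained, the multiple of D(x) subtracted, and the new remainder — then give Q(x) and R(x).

Step 1: lead(5x⁸ + 44x⁷ + 112x⁶ + 128x⁵ + 23x⁴ − 51x³ + 37x² + 54x + 16) ÷ lead(D) = 5x⁸ ÷ x² = 5x⁶. Subtract (5x⁶)·D = 5x⁸ + 35x⁷ + 40x⁶. Remainder: 9x⁷ + 72x⁶ + 128x⁵ + 23x⁴ − 51x³ + 37x² + 54x + 16.
Step 2: lead(9x⁷ + 72x⁶ + 128x⁵ + 23x⁴ − 51x³ + 37x² + 54x + 16) ÷ lead(D) = 9x⁷ ÷ x² = 9x⁵. Subtract (9x⁵)·D = 9x⁷ + 63x⁶ + 72x⁵. Remainder: 9x⁶ + 56x⁵ + 23x⁴ − 51x³ + 37x² + 54x + 16.
Step 3: lead(9x⁶ + 56x⁵ + 23x⁴ − 51x³ + 37x² + 54x + 16) ÷ lead(D) = 9x⁶ ÷ x² = 9x⁴. Subtract (9x⁴)·D = 9x⁶ + 63x⁵ + 72x⁴. Remainder: −7x⁵ − 49x⁴ − 51x³ + 37x² + 54x + 16.
Step 4: lead(−7x⁵ − 49x⁴ − 51x³ + 37x² + 54x + 16) ÷ lead(D) = −7x⁵ ÷ x² = −7x³. Subtract (−7x³)·D = −7x⁵ − 49x⁴ − 56x³. Remainder: 5x³ + 37x² + 54x + 16.
Step 5: lead(5x³ + 37x² + 54x + 16) ÷ lead(D) = 5x³ ÷ x² = 5x. Subtract (5x)·D = 5x³ + 35x² + 40x. Remainder: 2x² + 14x + 16.
Step 6: lead(2x² + 14x + 16) ÷ lead(D) = 2x² ÷ x² = 2. Subtract (2)·D = 2x² + 14x + 16. Remainder: 0.

Q(x) = 5x⁶ + 9x⁵ + 9x⁴ − 7x³ + 5x + 2; R(x) = 0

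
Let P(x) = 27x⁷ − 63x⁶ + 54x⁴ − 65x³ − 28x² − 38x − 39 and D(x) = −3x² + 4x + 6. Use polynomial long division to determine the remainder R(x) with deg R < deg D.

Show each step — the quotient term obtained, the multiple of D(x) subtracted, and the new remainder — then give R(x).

R(x) = 9

Step 1: lead(27x⁷ − 63x⁶ + 54x⁴ − 65x³ − 28x² − 38x − 39) ÷ lead(D) = 27x⁷ ÷ −3x² = −9x⁵. Subtract (−9x⁵)·D = 27x⁷ − 36x⁶ − 54x⁵. Remainder: −27x⁶ + 54x⁵ + 54x⁴ − 65x³ − 28x² − 38x − 39.
Step 2: lead(−27x⁶ + 54x⁵ + 54x⁴ − 65x³ − 28x² − 38x − 39) ÷ lead(D) = −27x⁶ ÷ −3x² = 9x⁴. Subtract (9x⁴)·D = −27x⁶ + 36x⁵ + 54x⁴. Remainder: 18x⁵ − 65x³ − 28x² − 38x − 39.
Step 3: lead(18x⁵ − 65x³ − 28x² − 38x − 39) ÷ lead(D) = 18x⁵ ÷ −3x² = −6x³. Subtract (−6x³)·D = 18x⁵ − 24x⁴ − 36x³. Remainder: 24x⁴ − 29x³ − 28x² − 38x − 39.
Step 4: lead(24x⁴ − 29x³ − 28x² − 38x − 39) ÷ lead(D) = 24x⁴ ÷ −3x² = −8x². Subtract (−8x²)·D = 24x⁴ − 32x³ − 48x². Remainder: 3x³ + 20x² − 38x − 39.
Step 5: lead(3x³ + 20x² − 38x − 39) ÷ lead(D) = 3x³ ÷ −3x² = −x. Subtract (−x)·D = 3x³ − 4x² − 6x. Remainder: 24x² − 32x − 39.
Step 6: lead(24x² − 32x − 39) ÷ lead(D) = 24x² ÷ −3x² = −8. Subtract (−8)·D = 24x² − 32x − 48. Remainder: 9.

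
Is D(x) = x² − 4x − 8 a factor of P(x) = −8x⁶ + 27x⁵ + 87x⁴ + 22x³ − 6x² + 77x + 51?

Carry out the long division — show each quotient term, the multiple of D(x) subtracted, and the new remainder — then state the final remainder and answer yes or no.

R(x) = 5x + 3, so D(x) is not a factor of P(x). no

Step 1: lead(−8x⁶ + 27x⁵ + 87x⁴ + 22x³ − 6x² + 77x + 51) ÷ lead(D) = −8x⁶ ÷ x² = −8x⁴. Subtract (−8x⁴)·D = −8x⁶ + 32x⁵ + 64x⁴. Remainder: −5x⁵ + 23x⁴ + 22x³ − 6x² + 77x + 51.
Step 2: lead(−5x⁵ + 23x⁴ + 22x³ − 6x² + 77x + 51) ÷ lead(D) = −5x⁵ ÷ x² = −5x³. Subtract (−5x³)·D = −5x⁵ + 20x⁴ + 40x³. Remainder: 3x⁴ − 18x³ − 6x² + 77x + 51.
Step 3: lead(3x⁴ − 18x³ − 6x² + 77x + 51) ÷ lead(D) = 3x⁴ ÷ x² = 3x². Subtract (3x²)·D = 3x⁴ − 12x³ − 24x². Remainder: −6x³ + 18x² + 77x + 51.
Step 4: lead(−6x³ + 18x² + 77x + 51) ÷ lead(D) = −6x³ ÷ x² = −6x. Subtract (−6x)·D = −6x³ + 24x² + 48x. Remainder: −6x² + 29x + 51.
Step 5: lead(−6x² + 29x + 51) ÷ lead(D) = −6x² ÷ x² = −6. Subtract (−6)·D = −6x² + 24x + 48. Remainder: 5x + 3.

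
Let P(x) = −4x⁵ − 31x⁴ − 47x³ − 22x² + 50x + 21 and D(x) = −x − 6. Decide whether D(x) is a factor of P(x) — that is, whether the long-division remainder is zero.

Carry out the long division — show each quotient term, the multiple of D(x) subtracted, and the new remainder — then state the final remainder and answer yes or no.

Step 1: lead(−4x⁵ − 31x⁴ − 47x³ − 22x² + 50x + 21) ÷ lead(D) = −4x⁵ ÷ −x = 4x⁴. Subtract (4x⁴)·D = −4x⁵ − 24x⁴. Remainder: −7x⁴ − 47x³ − 22x² + 50x + 21.
Step 2: lead(−7x⁴ − 47x³ − 22x² + 50x + 21) ÷ lead(D) = −7x⁴ ÷ −x = 7x³. Subtract (7x³)·D = −7x⁴ − 42x³. Remainder: −5x³ − 22x² + 50x + 21.
Step 3: lead(−5x³ − 22x² + 50x + 21) ÷ lead(D) = −5x³ ÷ −x = 5x². Subtract (5x²)·D = −5x³ − 30x². Remainder: 8x² + 50x + 21.
Step 4: lead(8x² + 50x + 21) ÷ lead(D) = 8x² ÷ −x = −8x. Subtract (−8x)·D = 8x² + 48x. Remainder: 2x + 21.
Step 5: lead(2x + 21) ÷ lead(D) = 2x ÷ −x = −2. Subtract (−2)·D = 2x + 12. Remainder: 9.

R(x) = 9, so D(x) is not a factor of P(x). no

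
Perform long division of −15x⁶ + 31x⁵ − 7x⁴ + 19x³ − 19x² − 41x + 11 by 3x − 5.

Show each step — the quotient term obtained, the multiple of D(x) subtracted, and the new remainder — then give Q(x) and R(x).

Step 1: lead(−15x⁶ + 31x⁵ − 7x⁴ + 19x³ − 19x² − 41x + 11) ÷ lead(D) = −15x⁶ ÷ 3x = −5x⁵. Subtract (−5x⁵)·D = −15x⁶ + 25x⁵. Remainder: 6x⁵ − 7x⁴ + 19x³ − 19x² − 41x + 11.
Step 2: lead(6x⁵ − 7x⁴ + 19x³ − 19x² − 41x + 11) ÷ lead(D) = 6x⁵ ÷ 3x = 2x⁴. Subtract (2x⁴)·D = 6x⁵ − 10x⁴. Remainder: 3x⁴ + 19x³ − 19x² − 41x + 11.
Step 3: lead(3x⁴ + 19x³ − 19x² − 41x + 11) ÷ lead(D) = 3x⁴ ÷ 3x = x³. Subtract (x³)·D = 3x⁴ − 5x³. Remainder: 24x³ − 19x² − 41x + 11.
Step 4: lead(24x³ − 19x² − 41x + 11) ÷ lead(D) = 24x³ ÷ 3x = 8x². Subtract (8x²)·D = 24x³ − 40x². Remainder: 21x² − 41x + 11.
Step 5: lead(21x² − 41x + 11) ÷ lead(D) = 21x² ÷ 3x = 7x. Subtract (7x)·D = 21x² − 35x. Remainder: −6x + 11.
Step 6: lead(−6x + 11) ÷ lead(D) = −6x ÷ 3x = −2. Subtract (−2)·D = −6x + 10. Remainder: 1.

Q(x) = −5x⁵ + 2x⁴ + x³ + 8x² + 7x − 2; R(x) = 1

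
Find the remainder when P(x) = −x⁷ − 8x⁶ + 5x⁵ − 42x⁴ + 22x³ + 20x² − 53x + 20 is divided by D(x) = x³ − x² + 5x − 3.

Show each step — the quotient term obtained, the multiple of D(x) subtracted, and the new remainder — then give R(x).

R(x) = 9x² − 5x − 7

Step 1: lead(−x⁷ − 8x⁶ + 5x⁵ − 42x⁴ + 22x³ + 20x² − 53x + 20) ÷ lead(D) = −x⁷ ÷ x³ = −x⁴. Subtract (−x⁴)·D = −x⁷ + x⁶ − 5x⁵ + 3x⁴. Remainder: −9x⁶ + 10x⁵ − 45x⁴ + 22x³ + 20x² − 53x + 20.
Step 2: lead(−9x⁶ + 10x⁵ − 45x⁴ + 22x³ + 20x² − 53x + 20) ÷ lead(D) = −9x⁶ ÷ x³ = −9x³. Subtract (−9x³)·D = −9x⁶ + 9x⁵ − 45x⁴ + 27x³. Remainder: x⁵ − 5x³ + 20x² − 53x + 20.
Step 3: lead(x⁵ − 5x³ + 20x² − 53x + 20) ÷ lead(D) = x⁵ ÷ x³ = x². Subtract (x²)·D = x⁵ − x⁴ + 5x³ − 3x². Remainder: x⁴ − 10x³ + 23x² − 53x + 20.
Step 4: lead(x⁴ − 10x³ + 23x² − 53x + 20) ÷ lead(D) = x⁴ ÷ x³ = x. Subtract (x)·D = x⁴ − x³ + 5x² − 3x. Remainder: −9x³ + 18x² − 50x + 20.
Step 5: lead(−9x³ + 18x² − 50x + 20) ÷ lead(D) = −9x³ ÷ x³ = −9. Subtract (−9)·D = −9x³ + 9x² − 45x + 27. Remainder: 9x² − 5x − 7.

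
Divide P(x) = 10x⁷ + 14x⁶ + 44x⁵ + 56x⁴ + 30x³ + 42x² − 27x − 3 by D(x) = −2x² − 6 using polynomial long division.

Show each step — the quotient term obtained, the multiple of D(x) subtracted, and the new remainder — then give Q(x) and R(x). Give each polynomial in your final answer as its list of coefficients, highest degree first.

Step 1: lead(10x⁷ + 14x⁶ + 44x⁵ + 56x⁴ + 30x³ + 42x² − 27x − 3) ÷ lead(D) = 10x⁷ ÷ −2x² = −5x⁵. Subtract (−5x⁵)·D = 10x⁷ + 30x⁵. Remainder: 14x⁶ + 14x⁵ + 56x⁴ + 30x³ + 42x² − 27x − 3.
Step 2: lead(14x⁶ + 14x⁵ + 56x⁴ + 30x³ + 42x² − 27x − 3) ÷ lead(D) = 14x⁶ ÷ −2x² = −7x⁴. Subtract (−7x⁴)·D = 14x⁶ + 42x⁴. Remainder: 14x⁵ + 14x⁴ + 30x³ + 42x² − 27x − 3.
Step 3: lead(14x⁵ + 14x⁴ + 30x³ + 42x² − 27x − 3) ÷ lead(D) = 14x⁵ ÷ −2x² = −7x³. Subtract (−7x³)·D = 14x⁵ + 42x³. Remainder: 14x⁴ − 12x³ + 42x² − 27x − 3.
Step 4: lead(14x⁴ − 12x³ + 42x² − 27x − 3) ÷ lead(D) = 14x⁴ ÷ −2x² = −7x². Subtract (−7x²)·D = 14x⁴ + 42x². Remainder: −12x³ − 27x − 3.
Step 5: lead(−12x³ − 27x − 3) ÷ lead(D) = −12x³ ÷ −2x² = 6x. Subtract (6x)·D = −12x³ − 36x. Remainder: 9x − 3.

Q = [-5, -7, -7, -7, 6, 0]; R = [9, -3]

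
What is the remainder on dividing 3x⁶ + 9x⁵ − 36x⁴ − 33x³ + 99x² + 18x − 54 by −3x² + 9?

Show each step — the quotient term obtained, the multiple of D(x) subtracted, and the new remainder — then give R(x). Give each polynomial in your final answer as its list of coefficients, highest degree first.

R = [0]

Step 1: lead(3x⁶ + 9x⁵ − 36x⁴ − 33x³ + 99x² + 18x − 54) ÷ lead(D) = 3x⁶ ÷ −3x² = −x⁴. Subtract (−x⁴)·D = 3x⁶ − 9x⁴. Remainder: 9x⁵ − 27x⁴ − 33x³ + 99x² + 18x − 54.
Step 2: lead(9x⁵ − 27x⁴ − 33x³ + 99x² + 18x − 54) ÷ lead(D) = 9x⁵ ÷ −3x² = −3x³. Subtract (−3x³)·D = 9x⁵ − 27x³. Remainder: −27x⁴ − 6x³ + 99x² + 18x − 54.
Step 3: lead(−27x⁴ − 6x³ + 99x² + 18x − 54) ÷ lead(D) = −27x⁴ ÷ −3x² = 9x². Subtract (9x²)·D = −27x⁴ + 81x². Remainder: −6x³ + 18x² + 18x − 54.
Step 4: lead(−6x³ + 18x² + 18x − 54) ÷ lead(D) = −6x³ ÷ −3x² = 2x. Subtract (2x)·D = −6x³ + 18x. Remainder: 18x² − 54.
Step 5: lead(18x² − 54) ÷ lead(D) = 18x² ÷ −3x² = −6. Subtract (−6)·D = 18x² − 54. Remainder: 0.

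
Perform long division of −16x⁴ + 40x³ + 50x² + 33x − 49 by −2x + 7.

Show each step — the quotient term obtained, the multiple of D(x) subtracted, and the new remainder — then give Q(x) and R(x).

Q(x) = 8x³ + 8x² + 3x − 6; R(x) = −7

Step 1: lead(−16x⁴ + 40x³ + 50x² + 33x − 49) ÷ lead(D) = −16x⁴ ÷ −2x = 8x³. Subtract (8x³)·D = −16x⁴ + 56x³. Remainder: −16x³ + 50x² + 33x − 49.
Step 2: lead(−16x³ + 50x² + 33x − 49) ÷ lead(D) = −16x³ ÷ −2x = 8x². Subtract (8x²)·D = −16x³ + 56x². Remainder: −6x² + 33x − 49.
Step 3: lead(−6x² + 33x − 49) ÷ lead(D) = −6x² ÷ −2x = 3x. Subtract (3x)·D = −6x² + 21x. Remainder: 12x − 49.
Step 4: lead(12x − 49) ÷ lead(D) = 12x ÷ −2x = −6. Subtract (−6)·D = 12x − 42. Remainder: −7.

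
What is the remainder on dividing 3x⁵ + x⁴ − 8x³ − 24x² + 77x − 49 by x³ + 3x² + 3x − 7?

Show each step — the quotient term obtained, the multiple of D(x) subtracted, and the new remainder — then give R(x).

R(x) = 0

Step 1: lead(3x⁵ + x⁴ − 8x³ − 24x² + 77x − 49) ÷ lead(D) = 3x⁵ ÷ x³ = 3x². Subtract (3x²)·D = 3x⁵ + 9x⁴ + 9x³ − 21x². Remainder: −8x⁴ − 17x³ − 3x² + 77x − 49.
Step 2: lead(−8x⁴ − 17x³ − 3x² + 77x − 49) ÷ lead(D) = −8x⁴ ÷ x³ = −8x. Subtract (−8x)·D = −8x⁴ − 24x³ − 24x² + 56x. Remainder: 7x³ + 21x² + 21x − 49.
Step 3: lead(7x³ + 21x² + 21x − 49) ÷ lead(D) = 7x³ ÷ x³ = 7. Subtract (7)·D = 7x³ + 21x² + 21x − 49. Remainder: 0.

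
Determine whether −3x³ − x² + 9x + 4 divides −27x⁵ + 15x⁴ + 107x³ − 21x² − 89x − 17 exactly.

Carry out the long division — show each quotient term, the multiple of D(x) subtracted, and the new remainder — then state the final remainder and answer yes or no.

R(x) = 9x² − 3x + 7, so D(x) is not a factor of P(x). no

Step 1: lead(−27x⁵ + 15x⁴ + 107x³ − 21x² − 89x − 17) ÷ lead(D) = −27x⁵ ÷ −3x³ = 9x². Subtract (9x²)·D = −27x⁵ − 9x⁴ + 81x³ + 36x². Remainder: 24x⁴ + 26x³ − 57x² − 89x − 17.
Step 2: lead(24x⁴ + 26x³ − 57x² − 89x − 17) ÷ lead(D) = 24x⁴ ÷ −3x³ = −8x. Subtract (−8x)·D = 24x⁴ + 8x³ − 72x² − 32x. Remainder: 18x³ + 15x² − 57x − 17.
Step 3: lead(18x³ + 15x² − 57x − 17) ÷ lead(D) = 18x³ ÷ −3x³ = −6. Subtract (−6)·D = 18x³ + 6x² − 54x − 24. Remainder: 9x² − 3x + 7.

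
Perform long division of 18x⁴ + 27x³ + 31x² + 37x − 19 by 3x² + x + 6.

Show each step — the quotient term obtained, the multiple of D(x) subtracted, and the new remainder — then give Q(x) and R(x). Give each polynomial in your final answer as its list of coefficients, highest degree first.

Q = [6, 7, -4]; R = [-1, 5]

Step 1: lead(18x⁴ + 27x³ + 31x² + 37x − 19) ÷ lead(D) = 18x⁴ ÷ 3x² = 6x². Subtract (6x²)·D = 18x⁴ + 6x³ + 36x². Remainder: 21x³ − 5x² + 37x − 19.
Step 2: lead(21x³ − 5x² + 37x − 19) ÷ lead(D) = 21x³ ÷ 3x² = 7x. Subtract (7x)·D = 21x³ + 7x² + 42x. Remainder: −12x² − 5x − 19.
Step 3: lead(−12x² − 5x − 19) ÷ lead(D) = −12x² ÷ 3x² = −4. Subtract (−4)·D = −12x² − 4x − 24. Remainder: −x + 5.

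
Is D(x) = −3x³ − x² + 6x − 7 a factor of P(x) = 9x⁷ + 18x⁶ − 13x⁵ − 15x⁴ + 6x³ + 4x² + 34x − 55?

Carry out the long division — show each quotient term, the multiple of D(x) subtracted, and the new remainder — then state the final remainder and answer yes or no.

R(x) = x² − 6x + 8, so D(x) is not a factor of P(x). no

Step 1: lead(9x⁷ + 18x⁶ − 13x⁵ − 15x⁴ + 6x³ + 4x² + 34x − 55) ÷ lead(D) = 9x⁷ ÷ −3x³ = −3x⁴. Subtract (−3x⁴)·D = 9x⁷ + 3x⁶ − 18x⁵ + 21x⁴. Remainder: 15x⁶ + 5x⁵ − 36x⁴ + 6x³ + 4x² + 34x − 55.
Step 2: lead(15x⁶ + 5x⁵ − 36x⁴ + 6x³ + 4x² + 34x − 55) ÷ lead(D) = 15x⁶ ÷ −3x³ = −5x³. Subtract (−5x³)·D = 15x⁶ + 5x⁵ − 30x⁴ + 35x³. Remainder: −6x⁴ − 29x³ + 4x² + 34x − 55.
Step 3: lead(−6x⁴ − 29x³ + 4x² + 34x − 55) ÷ lead(D) = −6x⁴ ÷ −3x³ = 2x. Subtract (2x)·D = −6x⁴ − 2x³ + 12x² − 14x. Remainder: −27x³ − 8x² + 48x − 55.
Step 4: lead(−27x³ − 8x² + 48x − 55) ÷ lead(D) = −27x³ ÷ −3x³ = 9. Subtract (9)·D = −27x³ − 9x² + 54x − 63. Remainder: x² − 6x + 8.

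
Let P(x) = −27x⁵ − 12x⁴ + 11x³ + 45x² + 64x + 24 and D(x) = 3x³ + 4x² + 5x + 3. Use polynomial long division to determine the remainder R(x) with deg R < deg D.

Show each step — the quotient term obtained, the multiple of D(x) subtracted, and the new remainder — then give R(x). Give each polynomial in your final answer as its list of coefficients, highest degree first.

R = [0]

Step 1: lead(−27x⁵ − 12x⁴ + 11x³ + 45x² + 64x + 24) ÷ lead(D) = −27x⁵ ÷ 3x³ = −9x². Subtract (−9x²)·D = −27x⁵ − 36x⁴ − 45x³ − 27x². Remainder: 24x⁴ + 56x³ + 72x² + 64x + 24.
Step 2: lead(24x⁴ + 56x³ + 72x² + 64x + 24) ÷ lead(D) = 24x⁴ ÷ 3x³ = 8x. Subtract (8x)·D = 24x⁴ + 32x³ + 40x² + 24x. Remainder: 24x³ + 32x² + 40x + 24.
Step 3: lead(24x³ + 32x² + 40x + 24) ÷ lead(D) = 24x³ ÷ 3x³ = 8. Subtract (8)·D = 24x³ + 32x² + 40x + 24. Remainder: 0.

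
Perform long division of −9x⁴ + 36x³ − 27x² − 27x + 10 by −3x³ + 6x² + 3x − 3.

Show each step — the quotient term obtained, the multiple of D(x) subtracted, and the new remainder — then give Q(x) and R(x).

Q(x) = 3x − 6; R(x) = −8

Step 1: lead(−9x⁴ + 36x³ − 27x² − 27x + 10) ÷ lead(D) = −9x⁴ ÷ −3x³ = 3x. Subtract (3x)·D = −9x⁴ + 18x³ + 9x² − 9x. Remainder: 18x³ − 36x² − 18x + 10.
Step 2: lead(18x³ − 36x² − 18x + 10) ÷ lead(D) = 18x³ ÷ −3x³ = −6. Subtract (−6)·D = 18x³ − 36x² − 18x + 18. Remainder: −8.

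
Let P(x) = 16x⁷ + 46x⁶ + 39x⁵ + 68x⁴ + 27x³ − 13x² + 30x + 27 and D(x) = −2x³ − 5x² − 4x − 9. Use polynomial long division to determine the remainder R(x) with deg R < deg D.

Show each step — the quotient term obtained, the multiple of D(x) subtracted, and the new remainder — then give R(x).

R(x) = 0

Step 1: lead(16x⁷ + 46x⁶ + 39x⁵ + 68x⁴ + 27x³ − 13x² + 30x + 27) ÷ lead(D) = 16x⁷ ÷ −2x³ = −8x⁴. Subtract (−8x⁴)·D = 16x⁷ + 40x⁶ + 32x⁵ + 72x⁴. Remainder: 6x⁶ + 7x⁵ − 4x⁴ + 27x³ − 13x² + 30x + 27.
Step 2: lead(6x⁶ + 7x⁵ − 4x⁴ + 27x³ − 13x² + 30x + 27) ÷ lead(D) = 6x⁶ ÷ −2x³ = −3x³. Subtract (−3x³)·D = 6x⁶ + 15x⁵ + 12x⁴ + 27x³. Remainder: −8x⁵ − 16x⁴ − 13x² + 30x + 27.
Step 3: lead(−8x⁵ − 16x⁴ − 13x² + 30x + 27) ÷ lead(D) = −8x⁵ ÷ −2x³ = 4x². Subtract (4x²)·D = −8x⁵ − 20x⁴ − 16x³ − 36x². Remainder: 4x⁴ + 16x³ + 23x² + 30x + 27.
Step 4: lead(4x⁴ + 16x³ + 23x² + 30x + 27) ÷ lead(D) = 4x⁴ ÷ −2x³ = −2x. Subtract (−2x)·D = 4x⁴ + 10x³ + 8x² + 18x. Remainder: 6x³ + 15x² + 12x + 27.
Step 5: lead(6x³ + 15x² + 12x + 27) ÷ lead(D) = 6x³ ÷ −2x³ = −3. Subtract (−3)·D = 6x³ + 15x² + 12x + 27. Remainder: 0.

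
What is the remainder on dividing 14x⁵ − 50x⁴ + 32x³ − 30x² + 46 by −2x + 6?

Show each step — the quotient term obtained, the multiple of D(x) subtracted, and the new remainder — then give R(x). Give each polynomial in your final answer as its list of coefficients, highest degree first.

R = [-8]

Step 1: lead(14x⁵ − 50x⁴ + 32x³ − 30x² + 46) ÷ lead(D) = 14x⁵ ÷ −2x = −7x⁴. Subtract (−7x⁴)·D = 14x⁵ − 42x⁴. Remainder: −8x⁴ + 32x³ − 30x² + 46.
Step 2: lead(−8x⁴ + 32x³ − 30x² + 46) ÷ lead(D) = −8x⁴ ÷ −2x = 4x³. Subtract (4x³)·D = −8x⁴ + 24x³. Remainder: 8x³ − 30x² + 46.
Step 3: lead(8x³ − 30x² + 46) ÷ lead(D) = 8x³ ÷ −2x = −4x². Subtract (−4x²)·D = 8x³ − 24x². Remainder: −6x² + 46.
Step 4: lead(−6x² + 46) ÷ lead(D) = −6x² ÷ −2x = 3x. Subtract (3x)·D = −6x² + 18x. Remainder: −18x + 46.
Step 5: lead(−18x + 46) ÷ lead(D) = −18x ÷ −2x = 9. Subtract (9)·D = −18x + 54. Remainder: −8.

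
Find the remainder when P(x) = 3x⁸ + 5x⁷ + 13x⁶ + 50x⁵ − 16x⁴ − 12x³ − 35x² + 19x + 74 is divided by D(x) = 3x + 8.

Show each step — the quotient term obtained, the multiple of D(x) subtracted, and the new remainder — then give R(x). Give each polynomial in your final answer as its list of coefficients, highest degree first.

Step 1: lead(3x⁸ + 5x⁷ + 13x⁶ + 50x⁵ − 16x⁴ − 12x³ − 35x² + 19x + 74) ÷ lead(D) = 3x⁸ ÷ 3x = x⁷. Subtract (x⁷)·D = 3x⁸ + 8x⁷. Remainder: −3x⁷ + 13x⁶ + 50x⁵ − 16x⁴ − 12x³ − 35x² + 19x + 74.
Step 2: lead(−3x⁷ + 13x⁶ + 50x⁵ − 16x⁴ − 12x³ − 35x² + 19x + 74) ÷ lead(D) = −3x⁷ ÷ 3x = −x⁶. Subtract (−x⁶)·D = −3x⁷ − 8x⁶. Remainder: 21x⁶ + 50x⁵ − 16x⁴ − 12x³ − 35x² + 19x + 74.
Step 3: lead(21x⁶ + 50x⁵ − 16x⁴ − 12x³ − 35x² + 19x + 74) ÷ lead(D) = 21x⁶ ÷ 3x = 7x⁵. Subtract (7x⁵)·D = 21x⁶ + 56x⁵. Remainder: −6x⁵ − 16x⁴ − 12x³ − 35x² + 19x + 74.
Step 4: lead(−6x⁵ − 16x⁴ − 12x³ − 35x² + 19x + 74) ÷ lead(D) = −6x⁵ ÷ 3x = −2x⁴. Subtract (−2x⁴)·D = −6x⁵ − 16x⁴. Remainder: −12x³ − 35x² + 19x + 74.
Step 5: lead(−12x³ − 35x² + 19x + 74) ÷ lead(D) = −12x³ ÷ 3x = −4x². Subtract (−4x²)·D = −12x³ − 32x². Remainder: −3x² + 19x + 74.
Step 6: lead(−3x² + 19x + 74) ÷ lead(D) = −3x² ÷ 3x = −x. Subtract (−x)·D = −3x² − 8x. Remainder: 27x + 74.
Step 7: lead(27x + 74) ÷ lead(D) = 27x ÷ 3x = 9. Subtract (9)·D = 27x + 72. Remainder: 2.

R = [2]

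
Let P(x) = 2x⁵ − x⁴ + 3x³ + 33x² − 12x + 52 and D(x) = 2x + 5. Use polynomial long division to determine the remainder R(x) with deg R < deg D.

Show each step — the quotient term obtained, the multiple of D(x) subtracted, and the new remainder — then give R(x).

Step 1: lead(2x⁵ − x⁴ + 3x³ + 33x² − 12x + 52) ÷ lead(D) = 2x⁵ ÷ 2x = x⁴. Subtract (x⁴)·D = 2x⁵ + 5x⁴. Remainder: −6x⁴ + 3x³ + 33x² − 12x + 52.
Step 2: lead(−6x⁴ + 3x³ + 33x² − 12x + 52) ÷ lead(D) = −6x⁴ ÷ 2x = −3x³. Subtract (−3x³)·D = −6x⁴ − 15x³. Remainder: 18x³ + 33x² − 12x + 52.
Step 3: lead(18x³ + 33x² − 12x + 52) ÷ lead(D) = 18x³ ÷ 2x = 9x². Subtract (9x²)·D = 18x³ + 45x². Remainder: −12x² − 12x + 52.
Step 4: lead(−12x² − 12x + 52) ÷ lead(D) = −12x² ÷ 2x = −6x. Subtract (−6x)·D = −12x² − 30x. Remainder: 18x + 52.
Step 5: lead(18x + 52) ÷ lead(D) = 18x ÷ 2x = 9. Subtract (9)·D = 18x + 45. Remainder: 7.

R(x) = 7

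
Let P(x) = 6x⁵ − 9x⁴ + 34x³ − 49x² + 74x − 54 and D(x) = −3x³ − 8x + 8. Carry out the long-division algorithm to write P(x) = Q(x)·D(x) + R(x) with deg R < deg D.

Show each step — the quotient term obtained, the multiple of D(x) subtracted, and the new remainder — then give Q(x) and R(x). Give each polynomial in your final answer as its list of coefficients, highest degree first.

Q = [-2, 3, -6]; R = [-9, 2, -6]

Step 1: lead(6x⁵ − 9x⁴ + 34x³ − 49x² + 74x − 54) ÷ lead(D) = 6x⁵ ÷ −3x³ = −2x². Subtract (−2x²)·D = 6x⁵ + 16x³ − 16x². Remainder: −9x⁴ + 18x³ − 33x² + 74x − 54.
Step 2: lead(−9x⁴ + 18x³ − 33x² + 74x − 54) ÷ lead(D) = −9x⁴ ÷ −3x³ = 3x. Subtract (3x)·D = −9x⁴ − 24x² + 24x. Remainder: 18x³ − 9x² + 50x − 54.
Step 3: lead(18x³ − 9x² + 50x − 54) ÷ lead(D) = 18x³ ÷ −3x³ = −6. Subtract (−6)·D = 18x³ + 48x − 48. Remainder: −9x² + 2x − 6.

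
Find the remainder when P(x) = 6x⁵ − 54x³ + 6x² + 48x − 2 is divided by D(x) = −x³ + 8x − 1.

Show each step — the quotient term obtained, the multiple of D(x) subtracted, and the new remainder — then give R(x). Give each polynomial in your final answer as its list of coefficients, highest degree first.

R = [4]

Step 1: lead(6x⁵ − 54x³ + 6x² + 48x − 2) ÷ lead(D) = 6x⁵ ÷ −x³ = −6x². Subtract (−6x²)·D = 6x⁵ − 48x³ + 6x². Remainder: −6x³ + 48x − 2.
Step 2: lead(−6x³ + 48x − 2) ÷ lead(D) = −6x³ ÷ −x³ = 6. Subtract (6)·D = −6x³ + 48x − 6. Remainder: 4.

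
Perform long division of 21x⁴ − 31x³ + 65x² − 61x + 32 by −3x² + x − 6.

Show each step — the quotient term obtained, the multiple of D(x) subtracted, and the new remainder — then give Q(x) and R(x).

Step 1: lead(21x⁴ − 31x³ + 65x² − 61x + 32) ÷ lead(D) = 21x⁴ ÷ −3x² = −7x². Subtract (−7x²)·D = 21x⁴ − 7x³ + 42x². Remainder: −24x³ + 23x² − 61x + 32.
Step 2: lead(−24x³ + 23x² − 61x + 32) ÷ lead(D) = −24x³ ÷ −3x² = 8x. Subtract (8x)·D = −24x³ + 8x² − 48x. Remainder: 15x² − 13x + 32.
Step 3: lead(15x² − 13x + 32) ÷ lead(D) = 15x² ÷ −3x² = −5. Subtract (−5)·D = 15x² − 5x + 30. Remainder: −8x + 2.

Q(x) = −7x² + 8x − 5; R(x) = −8x + 2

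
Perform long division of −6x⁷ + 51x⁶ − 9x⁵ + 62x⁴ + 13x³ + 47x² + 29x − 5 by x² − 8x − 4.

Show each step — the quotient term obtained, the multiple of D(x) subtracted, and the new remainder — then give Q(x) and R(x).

Q(x) = −6x⁵ + 3x⁴ − 9x³ + 2x² − 7x − 1; R(x) = −7x − 9

Step 1: lead(−6x⁷ + 51x⁶ − 9x⁵ + 62x⁴ + 13x³ + 47x² + 29x − 5) ÷ lead(D) = −6x⁷ ÷ x² = −6x⁵. Subtract (−6x⁵)·D = −6x⁷ + 48x⁶ + 24x⁵. Remainder: 3x⁶ − 33x⁵ + 62x⁴ + 13x³ + 47x² + 29x − 5.
Step 2: lead(3x⁶ − 33x⁵ + 62x⁴ + 13x³ + 47x² + 29x − 5) ÷ lead(D) = 3x⁶ ÷ x² = 3x⁴. Subtract (3x⁴)·D = 3x⁶ − 24x⁵ − 12x⁴. Remainder: −9x⁵ + 74x⁴ + 13x³ + 47x² + 29x − 5.
Step 3: lead(−9x⁵ + 74x⁴ + 13x³ + 47x² + 29x − 5) ÷ lead(D) = −9x⁵ ÷ x² = −9x³. Subtract (−9x³)·D = −9x⁵ + 72x⁴ + 36x³. Remainder: 2x⁴ − 23x³ + 47x² + 29x − 5.
Step 4: lead(2x⁴ − 23x³ + 47x² + 29x − 5) ÷ lead(D) = 2x⁴ ÷ x² = 2x². Subtract (2x²)·D = 2x⁴ − 16x³ − 8x². Remainder: −7x³ + 55x² + 29x − 5.
Step 5: lead(−7x³ + 55x² + 29x − 5) ÷ lead(D) = −7x³ ÷ x² = −7x. Subtract (−7x)·D = −7x³ + 56x² + 28x. Remainder: −x² + x − 5.
Step 6: lead(−x² + x − 5) ÷ lead(D) = −x² ÷ x² = −1. Subtract (−1)·D = −x² + 8x + 4. Remainder: −7x − 9.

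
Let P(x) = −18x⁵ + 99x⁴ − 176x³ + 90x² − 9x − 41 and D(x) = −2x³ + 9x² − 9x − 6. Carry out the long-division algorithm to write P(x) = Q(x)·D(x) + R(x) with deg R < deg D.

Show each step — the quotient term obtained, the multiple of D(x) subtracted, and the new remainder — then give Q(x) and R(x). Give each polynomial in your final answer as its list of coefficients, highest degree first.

Step 1: lead(−18x⁵ + 99x⁴ − 176x³ + 90x² − 9x − 41) ÷ lead(D) = −18x⁵ ÷ −2x³ = 9x². Subtract (9x²)·D = −18x⁵ + 81x⁴ − 81x³ − 54x². Remainder: 18x⁴ − 95x³ + 144x² − 9x − 41.
Step 2: lead(18x⁴ − 95x³ + 144x² − 9x − 41) ÷ lead(D) = 18x⁴ ÷ −2x³ = −9x. Subtract (−9x)·D = 18x⁴ − 81x³ + 81x² + 54x. Remainder: −14x³ + 63x² − 63x − 41.
Step 3: lead(−14x³ + 63x² − 63x − 41) ÷ lead(D) = −14x³ ÷ −2x³ = 7. Subtract (7)·D = −14x³ + 63x² − 63x − 42. Remainder: 1.

Q = [9, -9, 7]; R = [1]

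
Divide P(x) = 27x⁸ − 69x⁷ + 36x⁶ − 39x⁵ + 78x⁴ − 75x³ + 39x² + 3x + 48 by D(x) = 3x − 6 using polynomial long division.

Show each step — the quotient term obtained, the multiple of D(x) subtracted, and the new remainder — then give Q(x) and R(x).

Step 1: lead(27x⁸ − 69x⁷ + 36x⁶ − 39x⁵ + 78x⁴ − 75x³ + 39x² + 3x + 48) ÷ lead(D) = 27x⁸ ÷ 3x = 9x⁷. Subtract (9x⁷)·D = 27x⁸ − 54x⁷. Remainder: −15x⁷ + 36x⁶ − 39x⁵ + 78x⁴ − 75x³ + 39x² + 3x + 48.
Step 2: lead(−15x⁷ + 36x⁶ − 39x⁵ + 78x⁴ − 75x³ + 39x² + 3x + 48) ÷ lead(D) = −15x⁷ ÷ 3x = −5x⁶. Subtract (−5x⁶)·D = −15x⁷ + 30x⁶. Remainder: 6x⁶ − 39x⁵ + 78x⁴ − 75x³ + 39x² + 3x + 48.
Step 3: lead(6x⁶ − 39x⁵ + 78x⁴ − 75x³ + 39x² + 3x + 48) ÷ lead(D) = 6x⁶ ÷ 3x = 2x⁵. Subtract (2x⁵)·D = 6x⁶ − 12x⁵. Remainder: −27x⁵ + 78x⁴ − 75x³ + 39x² + 3x + 48.
Step 4: lead(−27x⁵ + 78x⁴ − 75x³ + 39x² + 3x + 48) ÷ lead(D) = −27x⁵ ÷ 3x = −9x⁴. Subtract (−9x⁴)·D = −27x⁵ + 54x⁴. Remainder: 24x⁴ − 75x³ + 39x² + 3x + 48.
Step 5: lead(24x⁴ − 75x³ + 39x² + 3x + 48) ÷ lead(D) = 24x⁴ ÷ 3x = 8x³. Subtract (8x³)·D = 24x⁴ − 48x³. Remainder: −27x³ + 39x² + 3x + 48.
Step 6: lead(−27x³ + 39x² + 3x + 48) ÷ lead(D) = −27x³ ÷ 3x = −9x². Subtract (−9x²)·D = −27x³ + 54x². Remainder: −15x² + 3x + 48.
Step 7: lead(−15x² + 3x + 48) ÷ lead(D) = −15x² ÷ 3x = −5x. Subtract (−5x)·D = −15x² + 30x. Remainder: −27x + 48.
Step 8: lead(−27x + 48) ÷ lead(D) = −27x ÷ 3x = −9. Subtract (−9)·D = −27x + 54. Remainder: −6.

Q(x) = 9x⁷ − 5x⁶ + 2x⁵ − 9x⁴ + 8x³ − 9x² − 5x − 9; R(x) = −6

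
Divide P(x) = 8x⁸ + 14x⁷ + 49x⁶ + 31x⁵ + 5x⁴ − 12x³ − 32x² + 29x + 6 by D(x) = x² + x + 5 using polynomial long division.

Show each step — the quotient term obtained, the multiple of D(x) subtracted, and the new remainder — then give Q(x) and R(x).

Step 1: lead(8x⁸ + 14x⁷ + 49x⁶ + 31x⁵ + 5x⁴ − 12x³ − 32x² + 29x + 6) ÷ lead(D) = 8x⁸ ÷ x² = 8x⁶. Subtract (8x⁶)·D = 8x⁸ + 8x⁷ + 40x⁶. Remainder: 6x⁷ + 9x⁶ + 31x⁵ + 5x⁴ − 12x³ − 32x² + 29x + 6.
Step 2: lead(6x⁷ + 9x⁶ + 31x⁵ + 5x⁴ − 12x³ − 32x² + 29x + 6) ÷ lead(D) = 6x⁷ ÷ x² = 6x⁵. Subtract (6x⁵)·D = 6x⁷ + 6x⁶ + 30x⁵. Remainder: 3x⁶ + x⁵ + 5x⁴ − 12x³ − 32x² + 29x + 6.
Step 3: lead(3x⁶ + x⁵ + 5x⁴ − 12x³ − 32x² + 29x + 6) ÷ lead(D) = 3x⁶ ÷ x² = 3x⁴. Subtract (3x⁴)·D = 3x⁶ + 3x⁵ + 15x⁴. Remainder: −2x⁵ − 10x⁴ − 12x³ − 32x² + 29x + 6.
Step 4: lead(−2x⁵ − 10x⁴ − 12x³ − 32x² + 29x + 6) ÷ lead(D) = −2x⁵ ÷ x² = −2x³. Subtract (−2x³)·D = −2x⁵ − 2x⁴ − 10x³. Remainder: −8x⁴ − 2x³ − 32x² + 29x + 6.
Step 5: lead(−8x⁴ − 2x³ − 32x² + 29x + 6) ÷ lead(D) = −8x⁴ ÷ x² = −8x². Subtract (−8x²)·D = −8x⁴ − 8x³ − 40x². Remainder: 6x³ + 8x² + 29x + 6.
Step 6: lead(6x³ + 8x² + 29x + 6) ÷ lead(D) = 6x³ ÷ x² = 6x. Subtract (6x)·D = 6x³ + 6x² + 30x. Remainder: 2x² − x + 6.
Step 7: lead(2x² − x + 6) ÷ lead(D) = 2x² ÷ x² = 2. Subtract (2)·D = 2x² + 2x + 10. Remainder: −3x − 4.

Q(x) = 8x⁶ + 6x⁵ + 3x⁴ − 2x³ − 8x² + 6x + 2; R(x) = −3x − 4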